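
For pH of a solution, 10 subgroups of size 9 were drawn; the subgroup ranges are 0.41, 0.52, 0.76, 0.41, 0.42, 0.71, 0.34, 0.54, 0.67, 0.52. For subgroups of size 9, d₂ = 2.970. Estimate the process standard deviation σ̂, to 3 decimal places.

0.178

R̄ = (0.41 + 0.52 + 0.76 + 0.41 + 0.42 + 0.71 + 0.34 + 0.54 + 0.67 + 0.52) / 10 = 0.5300
σ̂ = R̄ / d₂ = 0.5300 / 2.970 = 0.1785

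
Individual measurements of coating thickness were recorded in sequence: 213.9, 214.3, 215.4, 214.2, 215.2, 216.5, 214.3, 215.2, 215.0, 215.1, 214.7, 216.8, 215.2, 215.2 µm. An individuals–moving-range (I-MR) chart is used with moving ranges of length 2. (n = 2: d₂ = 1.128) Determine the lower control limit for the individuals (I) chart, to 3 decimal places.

212.514

X̄ = (213.9 + 214.3 + 215.4 + 214.2 + 215.2 + 216.5 + 214.3 + 215.2 + 215.0 + 215.1 + 214.7 + 216.8 + 215.2 + 215.2) / 14 = 215.0714
Moving ranges: 0.4, 1.1, 1.2, 1.0, 1.3, 2.2, 0.9, 0.2, 0.1, 0.4, 2.1, 1.6, 0.0; M̄R̄ = 12.5000 / 13 = 0.9615
LCL = X̄ − 3·M̄R̄/d₂ = 215.0714 − 3 × 0.9615 / 1.128 = 212.5141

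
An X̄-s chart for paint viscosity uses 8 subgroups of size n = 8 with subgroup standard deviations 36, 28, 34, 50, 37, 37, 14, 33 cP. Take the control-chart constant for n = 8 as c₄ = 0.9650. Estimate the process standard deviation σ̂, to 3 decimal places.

34.845

s̄ = (36 + 28 + 34 + 50 + 37 + 37 + 14 + 33) / 8 = 33.6250
σ̂ = s̄ / c₄ = 33.6250 / 0.9650 = 34.8446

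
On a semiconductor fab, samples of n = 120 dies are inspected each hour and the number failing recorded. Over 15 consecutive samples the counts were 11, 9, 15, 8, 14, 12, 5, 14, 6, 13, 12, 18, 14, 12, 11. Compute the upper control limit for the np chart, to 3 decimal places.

21.311

p̄ = Σdᵢ / (k·n) = 174 / (15 × 120) = 0.09667
UCL = np̄ + 3·√(np̄(1−p̄)) = 11.6000 + 3 × √(11.6000×0.90333) = 11.6000 + 3 × 3.2371 = 21.3112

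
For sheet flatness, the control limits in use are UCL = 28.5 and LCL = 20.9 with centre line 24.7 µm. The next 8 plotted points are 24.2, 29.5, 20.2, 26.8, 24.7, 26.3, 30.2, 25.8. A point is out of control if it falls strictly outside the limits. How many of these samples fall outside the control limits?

Compare each point to [20.9, 28.5]: sample 2 = 29.5 > UCL; sample 3 = 20.2 < LCL; sample 7 = 30.2 > UCL.

3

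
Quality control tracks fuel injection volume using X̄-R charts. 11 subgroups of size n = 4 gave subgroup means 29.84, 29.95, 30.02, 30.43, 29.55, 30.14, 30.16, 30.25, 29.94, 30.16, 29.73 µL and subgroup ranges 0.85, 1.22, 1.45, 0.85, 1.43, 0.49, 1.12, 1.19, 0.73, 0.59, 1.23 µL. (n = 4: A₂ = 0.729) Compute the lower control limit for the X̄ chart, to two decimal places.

X̄̄ = (29.84 + 29.95 + 30.02 + 30.43 + 29.55 + 30.14 + 30.16 + 30.25 + 29.94 + 30.16 + 29.73) / 11 = 330.1700 / 11 = 30.0155
R̄ = (0.85 + 1.22 + 1.45 + 0.85 + 1.43 + 0.49 + 1.12 + 1.19 + 0.73 + 0.59 + 1.23) / 11 = 11.1500 / 11 = 1.0136
LCL = X̄̄ − A₂·R̄ = 30.0155 − 0.729 × 1.0136 = 29.2765

29.28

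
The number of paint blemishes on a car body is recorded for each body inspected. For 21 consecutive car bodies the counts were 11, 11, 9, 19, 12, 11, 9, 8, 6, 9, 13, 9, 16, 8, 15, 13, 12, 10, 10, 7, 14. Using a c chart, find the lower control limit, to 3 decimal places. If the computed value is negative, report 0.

c̄ = (11 + 11 + 9 + 19 + 12 + 11 + 9 + 8 + 6 + 9 + 13 + 9 + 16 + 8 + 15 + 13 + 12 + 10 + 10 + 7 + 14) / 21 = 232 / 21 = 11.0476
LCL = c̄ − 3√c̄ = 11.0476 − 3 × 3.3238 = 1.0762

1.076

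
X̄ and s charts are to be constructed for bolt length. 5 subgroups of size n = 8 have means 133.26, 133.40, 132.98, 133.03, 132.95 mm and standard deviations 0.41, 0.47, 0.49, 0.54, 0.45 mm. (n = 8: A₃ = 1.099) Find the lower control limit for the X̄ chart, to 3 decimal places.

X̄̄ = (133.26 + 133.40 + 132.98 + 133.03 + 132.95) / 5 = 133.1240
s̄ = (0.41 + 0.47 + 0.49 + 0.54 + 0.45) / 5 = 0.4720
LCL = X̄̄ − A₃·s̄ = 133.1240 − 1.099 × 0.4720 = 132.6053

132.605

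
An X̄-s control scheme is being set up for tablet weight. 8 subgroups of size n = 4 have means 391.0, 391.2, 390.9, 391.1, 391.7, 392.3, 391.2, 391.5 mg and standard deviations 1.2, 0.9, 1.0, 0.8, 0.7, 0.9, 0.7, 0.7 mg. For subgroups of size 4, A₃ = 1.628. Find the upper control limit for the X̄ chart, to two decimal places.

X̄̄ = (391.0 + 391.2 + 390.9 + 391.1 + 391.7 + 392.3 + 391.2 + 391.5) / 8 = 391.3625
s̄ = (1.2 + 0.9 + 1.0 + 0.8 + 0.7 + 0.9 + 0.7 + 0.7) / 8 = 0.8625
UCL = X̄̄ + A₃·s̄ = 391.3625 + 1.628 × 0.8625 = 392.7667

392.77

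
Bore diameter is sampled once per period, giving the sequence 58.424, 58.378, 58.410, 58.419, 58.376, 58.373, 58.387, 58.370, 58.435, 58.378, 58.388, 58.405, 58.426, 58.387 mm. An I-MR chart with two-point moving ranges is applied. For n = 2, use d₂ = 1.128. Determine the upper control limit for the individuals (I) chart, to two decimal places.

X̄ = (58.424 + 58.378 + 58.410 + 58.419 + 58.376 + 58.373 + 58.387 + 58.370 + 58.435 + 58.378 + 58.388 + 58.405 + 58.426 + 58.387) / 14 = 58.3969
Moving ranges: 0.046, 0.032, 0.009, 0.043, 0.003, 0.014, 0.017, 0.065, 0.057, 0.010, 0.017, 0.021, 0.039; M̄R̄ = 0.3730 / 13 = 0.0287
UCL = X̄ + 3·M̄R̄/d₂ = 58.3969 + 3 × 0.0287 / 1.128 = 58.4732

58.47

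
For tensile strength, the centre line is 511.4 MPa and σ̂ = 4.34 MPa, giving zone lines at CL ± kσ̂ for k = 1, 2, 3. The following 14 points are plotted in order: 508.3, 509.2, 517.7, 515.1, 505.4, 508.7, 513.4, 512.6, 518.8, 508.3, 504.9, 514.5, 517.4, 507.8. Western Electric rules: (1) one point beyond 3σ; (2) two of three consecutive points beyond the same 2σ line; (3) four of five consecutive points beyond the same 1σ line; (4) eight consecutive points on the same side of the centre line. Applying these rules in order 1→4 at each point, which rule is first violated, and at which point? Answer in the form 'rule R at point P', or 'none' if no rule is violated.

none

Zone of each point (C = within 1σ̂, B = 1σ̂–2σ̂, A = 2σ̂–3σ̂, * = beyond 3σ̂; sign = side of CL): 1:-C, 2:-C, 3:+B, 4:+C, 5:-B, 6:-C, 7:+C, 8:+C, 9:+B, 10:-C, 11:-B, 12:+C, 13:+B, 14:-C
No rule fires across all 14 points.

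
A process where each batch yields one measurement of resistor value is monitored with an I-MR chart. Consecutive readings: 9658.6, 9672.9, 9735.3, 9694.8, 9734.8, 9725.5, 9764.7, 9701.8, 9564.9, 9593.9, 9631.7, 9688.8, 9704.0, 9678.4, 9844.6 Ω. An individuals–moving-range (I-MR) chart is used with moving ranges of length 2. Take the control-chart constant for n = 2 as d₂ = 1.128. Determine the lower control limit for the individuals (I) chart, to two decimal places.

X̄ = (9658.6 + 9672.9 + 9735.3 + 9694.8 + 9734.8 + 9725.5 + 9764.7 + 9701.8 + 9564.9 + 9593.9 + 9631.7 + 9688.8 + 9704.0 + 9678.4 + 9844.6) / 15 = 9692.9800
Moving ranges: 14.3, 62.4, 40.5, 40.0, 9.3, 39.2, 62.9, 136.9, 29.0, 37.8, 57.1, 15.2, 25.6, 166.2; M̄R̄ = 736.4000 / 14 = 52.6000
LCL = X̄ − 3·M̄R̄/d₂ = 9692.9800 − 3 × 52.6000 / 1.128 = 9553.0864

9553.09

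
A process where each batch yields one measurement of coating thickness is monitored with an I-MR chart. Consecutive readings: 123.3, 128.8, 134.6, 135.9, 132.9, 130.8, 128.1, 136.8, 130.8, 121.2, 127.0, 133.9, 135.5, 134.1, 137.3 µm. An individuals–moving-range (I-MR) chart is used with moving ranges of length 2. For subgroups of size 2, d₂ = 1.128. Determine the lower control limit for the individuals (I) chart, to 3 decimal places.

X̄ = (123.3 + 128.8 + 134.6 + 135.9 + 132.9 + 130.8 + 128.1 + 136.8 + 130.8 + 121.2 + 127.0 + 133.9 + 135.5 + 134.1 + 137.3) / 15 = 131.4000
Moving ranges: 5.5, 5.8, 1.3, 3.0, 2.1, 2.7, 8.7, 6.0, 9.6, 5.8, 6.9, 1.6, 1.4, 3.2; M̄R̄ = 63.6000 / 14 = 4.5429
LCL = X̄ − 3·M̄R̄/d₂ = 131.4000 − 3 × 4.5429 / 1.128 = 119.3179

119.318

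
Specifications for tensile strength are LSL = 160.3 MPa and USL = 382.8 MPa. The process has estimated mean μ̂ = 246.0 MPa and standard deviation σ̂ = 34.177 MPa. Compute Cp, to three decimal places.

Cp = (USL − LSL) / (6σ̂) = (382.8 − 160.3) / (6 × 34.177) = 222.5000 / 205.0620 = 1.0850

1.085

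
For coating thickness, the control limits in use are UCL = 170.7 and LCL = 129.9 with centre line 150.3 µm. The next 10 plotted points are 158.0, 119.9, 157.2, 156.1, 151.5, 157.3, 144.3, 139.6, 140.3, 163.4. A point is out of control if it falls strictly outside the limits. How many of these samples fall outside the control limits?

Compare each point to [129.9, 170.7]: sample 2 = 119.9 < LCL.

1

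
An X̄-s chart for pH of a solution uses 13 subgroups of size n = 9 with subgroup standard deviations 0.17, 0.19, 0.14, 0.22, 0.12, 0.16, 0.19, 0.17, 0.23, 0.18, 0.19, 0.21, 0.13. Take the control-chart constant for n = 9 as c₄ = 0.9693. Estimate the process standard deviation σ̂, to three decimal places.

0.183

s̄ = (0.17 + 0.19 + 0.14 + 0.22 + 0.12 + 0.16 + 0.19 + 0.17 + 0.23 + 0.18 + 0.19 + 0.21 + 0.13) / 13 = 0.1769
σ̂ = s̄ / c₄ = 0.1769 / 0.9693 = 0.1825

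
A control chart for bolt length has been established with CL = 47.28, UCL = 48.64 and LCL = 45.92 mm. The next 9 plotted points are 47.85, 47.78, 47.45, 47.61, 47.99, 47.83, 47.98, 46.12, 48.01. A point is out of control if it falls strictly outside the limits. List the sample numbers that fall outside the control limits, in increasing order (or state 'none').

none

All 9 points lie within [45.92, 48.64].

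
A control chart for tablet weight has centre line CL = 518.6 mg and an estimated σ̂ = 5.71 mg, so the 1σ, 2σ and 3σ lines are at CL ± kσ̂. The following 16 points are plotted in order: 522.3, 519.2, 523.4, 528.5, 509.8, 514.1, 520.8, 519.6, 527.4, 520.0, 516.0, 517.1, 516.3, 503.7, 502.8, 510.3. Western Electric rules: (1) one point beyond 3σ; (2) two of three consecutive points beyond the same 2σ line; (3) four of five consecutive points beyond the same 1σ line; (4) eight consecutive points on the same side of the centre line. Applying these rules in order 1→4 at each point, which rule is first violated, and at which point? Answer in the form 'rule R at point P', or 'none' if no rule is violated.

rule 2 at point 15

Zone of each point (C = within 1σ̂, B = 1σ̂–2σ̂, A = 2σ̂–3σ̂, * = beyond 3σ̂; sign = side of CL): 1:+C, 2:+C, 3:+C, 4:+B, 5:-B, 6:-C, 7:+C, 8:+C, 9:+B, 10:+C, 11:-C, 12:-C, 13:-C, 14:-A, 15:-A, 16:-B
Rule 2 (two of three consecutive points beyond the same 2σ limit) is satisfied at point 15.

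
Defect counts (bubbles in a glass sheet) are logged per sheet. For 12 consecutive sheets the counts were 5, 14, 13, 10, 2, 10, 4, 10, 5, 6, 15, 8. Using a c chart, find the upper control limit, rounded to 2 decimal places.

c̄ = (5 + 14 + 13 + 10 + 2 + 10 + 4 + 10 + 5 + 6 + 15 + 8) / 12 = 102 / 12 = 8.5000
UCL = c̄ + 3√c̄ = 8.5000 + 3 × √8.5000 = 8.5000 + 3 × 2.9155 = 17.2464

17.25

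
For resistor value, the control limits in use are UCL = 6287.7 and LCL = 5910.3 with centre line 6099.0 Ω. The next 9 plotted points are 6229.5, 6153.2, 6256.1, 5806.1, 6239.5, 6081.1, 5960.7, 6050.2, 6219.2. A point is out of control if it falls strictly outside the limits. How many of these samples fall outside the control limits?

1

Compare each point to [5910.3, 6287.7]: sample 4 = 5806.1 < LCL.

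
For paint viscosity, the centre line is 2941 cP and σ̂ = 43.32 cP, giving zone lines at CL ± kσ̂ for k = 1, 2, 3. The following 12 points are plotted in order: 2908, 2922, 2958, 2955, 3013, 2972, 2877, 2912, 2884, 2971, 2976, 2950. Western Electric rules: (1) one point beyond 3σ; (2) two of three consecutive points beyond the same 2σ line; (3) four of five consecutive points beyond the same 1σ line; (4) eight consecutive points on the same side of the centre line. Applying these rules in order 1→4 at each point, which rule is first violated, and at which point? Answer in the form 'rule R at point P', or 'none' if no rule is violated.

none

Zone of each point (C = within 1σ̂, B = 1σ̂–2σ̂, A = 2σ̂–3σ̂, * = beyond 3σ̂; sign = side of CL): 1:-C, 2:-C, 3:+C, 4:+C, 5:+B, 6:+C, 7:-B, 8:-C, 9:-B, 10:+C, 11:+C, 12:+C
No rule fires across all 12 points.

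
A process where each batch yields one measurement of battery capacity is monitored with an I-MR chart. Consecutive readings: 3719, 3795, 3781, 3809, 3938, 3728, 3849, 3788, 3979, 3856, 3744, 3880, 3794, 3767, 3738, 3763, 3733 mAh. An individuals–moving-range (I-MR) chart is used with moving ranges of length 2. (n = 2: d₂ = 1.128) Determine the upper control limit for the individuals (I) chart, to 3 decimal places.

4035.969

X̄ = (3719 + 3795 + 3781 + 3809 + 3938 + 3728 + 3849 + 3788 + 3979 + 3856 + 3744 + 3880 + 3794 + 3767 + 3738 + 3763 + 3733) / 17 = 3803.5882
Moving ranges: 76, 14, 28, 129, 210, 121, 61, 191, 123, 112, 136, 86, 27, 29, 25, 30; M̄R̄ = 1398.0000 / 16 = 87.3750
UCL = X̄ + 3·M̄R̄/d₂ = 3803.5882 + 3 × 87.3750 / 1.128 = 4035.9686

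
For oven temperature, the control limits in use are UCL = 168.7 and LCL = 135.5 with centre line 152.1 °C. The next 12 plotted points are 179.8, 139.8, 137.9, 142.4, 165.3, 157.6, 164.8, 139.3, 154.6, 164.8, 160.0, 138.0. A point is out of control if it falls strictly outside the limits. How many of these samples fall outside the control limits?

1

Compare each point to [135.5, 168.7]: sample 1 = 179.8 > UCL.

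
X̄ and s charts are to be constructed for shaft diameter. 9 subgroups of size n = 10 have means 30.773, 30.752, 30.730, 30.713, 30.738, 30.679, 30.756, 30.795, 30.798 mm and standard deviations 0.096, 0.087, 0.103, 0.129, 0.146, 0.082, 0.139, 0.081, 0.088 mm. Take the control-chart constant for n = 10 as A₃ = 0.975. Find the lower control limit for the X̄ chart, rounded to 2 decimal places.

30.65

X̄̄ = (30.773 + 30.752 + 30.730 + 30.713 + 30.738 + 30.679 + 30.756 + 30.795 + 30.798) / 9 = 30.7482
s̄ = (0.096 + 0.087 + 0.103 + 0.129 + 0.146 + 0.082 + 0.139 + 0.081 + 0.088) / 9 = 0.1057
LCL = X̄̄ − A₃·s̄ = 30.7482 − 0.975 × 0.1057 = 30.6452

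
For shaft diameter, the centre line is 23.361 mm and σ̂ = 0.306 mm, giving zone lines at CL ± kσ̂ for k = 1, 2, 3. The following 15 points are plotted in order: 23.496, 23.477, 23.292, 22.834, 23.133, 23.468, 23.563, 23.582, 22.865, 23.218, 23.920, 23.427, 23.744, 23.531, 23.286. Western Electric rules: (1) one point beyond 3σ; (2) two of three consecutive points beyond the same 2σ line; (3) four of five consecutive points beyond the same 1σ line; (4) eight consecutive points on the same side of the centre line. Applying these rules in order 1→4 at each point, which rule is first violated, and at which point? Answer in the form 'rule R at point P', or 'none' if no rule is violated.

Zone of each point (C = within 1σ̂, B = 1σ̂–2σ̂, A = 2σ̂–3σ̂, * = beyond 3σ̂; sign = side of CL): 1:+C, 2:+C, 3:-C, 4:-B, 5:-C, 6:+C, 7:+C, 8:+C, 9:-B, 10:-C, 11:+B, 12:+C, 13:+B, 14:+C, 15:-C
No rule fires across all 15 points.

none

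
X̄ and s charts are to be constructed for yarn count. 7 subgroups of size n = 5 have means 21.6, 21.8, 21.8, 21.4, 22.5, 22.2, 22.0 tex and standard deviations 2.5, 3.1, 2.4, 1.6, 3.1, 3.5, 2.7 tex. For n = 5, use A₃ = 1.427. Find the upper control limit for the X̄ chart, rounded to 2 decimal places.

X̄̄ = (21.6 + 21.8 + 21.8 + 21.4 + 22.5 + 22.2 + 22.0) / 7 = 21.9000
s̄ = (2.5 + 3.1 + 2.4 + 1.6 + 3.1 + 3.5 + 2.7) / 7 = 2.7000
UCL = X̄̄ + A₃·s̄ = 21.9000 + 1.427 × 2.7000 = 25.7529

25.75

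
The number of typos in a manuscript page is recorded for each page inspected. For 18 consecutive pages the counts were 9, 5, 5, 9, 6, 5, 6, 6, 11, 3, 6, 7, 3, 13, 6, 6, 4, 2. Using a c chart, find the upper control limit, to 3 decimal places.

c̄ = (9 + 5 + 5 + 9 + 6 + 5 + 6 + 6 + 11 + 3 + 6 + 7 + 3 + 13 + 6 + 6 + 4 + 2) / 18 = 112 / 18 = 6.2222
UCL = c̄ + 3√c̄ = 6.2222 + 3 × √6.2222 = 6.2222 + 3 × 2.4944 = 13.7055

13.706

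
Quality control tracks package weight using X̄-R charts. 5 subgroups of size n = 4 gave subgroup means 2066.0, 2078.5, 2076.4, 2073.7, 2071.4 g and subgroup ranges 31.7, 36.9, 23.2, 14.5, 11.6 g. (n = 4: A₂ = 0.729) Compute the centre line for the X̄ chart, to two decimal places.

X̄̄ = (2066.0 + 2078.5 + 2076.4 + 2073.7 + 2071.4) / 5 = 10366.0000 / 5 = 2073.2000
CL = X̄̄ = 2073.2000

2073.20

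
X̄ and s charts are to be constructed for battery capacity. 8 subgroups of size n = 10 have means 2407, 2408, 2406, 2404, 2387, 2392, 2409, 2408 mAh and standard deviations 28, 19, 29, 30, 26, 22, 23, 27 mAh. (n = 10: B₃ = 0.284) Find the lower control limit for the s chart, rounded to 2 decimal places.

s̄ = (28 + 19 + 29 + 30 + 26 + 22 + 23 + 27) / 8 = 25.5000
LCL_s = B₃·s̄ = 0.284 × 25.5000 = 7.2420

7.24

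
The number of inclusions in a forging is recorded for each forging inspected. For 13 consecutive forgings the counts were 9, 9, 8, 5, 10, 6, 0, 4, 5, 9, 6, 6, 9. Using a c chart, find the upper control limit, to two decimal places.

14.33

c̄ = (9 + 9 + 8 + 5 + 10 + 6 + 0 + 4 + 5 + 9 + 6 + 6 + 9) / 13 = 86 / 13 = 6.6154
UCL = c̄ + 3√c̄ = 6.6154 + 3 × √6.6154 = 6.6154 + 3 × 2.5720 = 14.3315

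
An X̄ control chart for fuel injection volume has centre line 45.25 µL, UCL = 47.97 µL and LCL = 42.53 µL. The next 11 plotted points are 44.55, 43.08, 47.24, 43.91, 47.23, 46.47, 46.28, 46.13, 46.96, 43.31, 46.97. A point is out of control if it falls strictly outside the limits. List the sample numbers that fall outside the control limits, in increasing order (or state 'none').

All 11 points lie within [42.53, 47.97].

none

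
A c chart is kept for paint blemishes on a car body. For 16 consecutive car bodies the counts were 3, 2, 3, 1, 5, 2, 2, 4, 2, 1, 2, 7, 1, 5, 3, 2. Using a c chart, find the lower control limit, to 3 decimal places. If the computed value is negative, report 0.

0.000

c̄ = (3 + 2 + 3 + 1 + 5 + 2 + 2 + 4 + 2 + 1 + 2 + 7 + 1 + 5 + 3 + 2) / 16 = 45 / 16 = 2.8125
LCL = c̄ − 3√c̄ = 2.8125 − 3 × 1.6771 = -2.2187 → 0 (cannot be negative)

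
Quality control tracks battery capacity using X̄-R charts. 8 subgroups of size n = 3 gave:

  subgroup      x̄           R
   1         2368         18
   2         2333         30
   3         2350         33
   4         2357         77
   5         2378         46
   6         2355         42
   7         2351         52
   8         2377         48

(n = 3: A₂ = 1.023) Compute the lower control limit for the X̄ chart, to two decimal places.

X̄̄ = (2368 + 2333 + 2350 + 2357 + 2378 + 2355 + 2351 + 2377) / 8 = 18869.0000 / 8 = 2358.6250
R̄ = (18 + 30 + 33 + 77 + 46 + 42 + 52 + 48) / 8 = 346.0000 / 8 = 43.2500
LCL = X̄̄ − A₂·R̄ = 2358.6250 − 1.023 × 43.2500 = 2314.3803

2314.38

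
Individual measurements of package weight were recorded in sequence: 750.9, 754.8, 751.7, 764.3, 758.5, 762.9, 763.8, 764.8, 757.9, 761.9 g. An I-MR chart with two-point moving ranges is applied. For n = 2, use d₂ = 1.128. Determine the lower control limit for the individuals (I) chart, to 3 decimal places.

X̄ = (750.9 + 754.8 + 751.7 + 764.3 + 758.5 + 762.9 + 763.8 + 764.8 + 757.9 + 761.9) / 10 = 759.1500
Moving ranges: 3.9, 3.1, 12.6, 5.8, 4.4, 0.9, 1.0, 6.9, 4.0; M̄R̄ = 42.6000 / 9 = 4.7333
LCL = X̄ − 3·M̄R̄/d₂ = 759.1500 − 3 × 4.7333 / 1.128 = 746.5613

746.561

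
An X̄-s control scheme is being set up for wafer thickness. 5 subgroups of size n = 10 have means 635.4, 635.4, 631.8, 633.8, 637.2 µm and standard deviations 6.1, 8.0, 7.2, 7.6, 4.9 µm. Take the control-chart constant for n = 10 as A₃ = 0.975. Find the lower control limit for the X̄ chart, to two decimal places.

X̄̄ = (635.4 + 635.4 + 631.8 + 633.8 + 637.2) / 5 = 634.7200
s̄ = (6.1 + 8.0 + 7.2 + 7.6 + 4.9) / 5 = 6.7600
LCL = X̄̄ − A₃·s̄ = 634.7200 − 0.975 × 6.7600 = 628.1290

628.13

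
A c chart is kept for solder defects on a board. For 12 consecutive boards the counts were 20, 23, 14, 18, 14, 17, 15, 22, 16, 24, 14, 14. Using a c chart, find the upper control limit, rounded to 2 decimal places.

30.16

c̄ = (20 + 23 + 14 + 18 + 14 + 17 + 15 + 22 + 16 + 24 + 14 + 14) / 12 = 211 / 12 = 17.5833
UCL = c̄ + 3√c̄ = 17.5833 + 3 × √17.5833 = 17.5833 + 3 × 4.1932 = 30.1631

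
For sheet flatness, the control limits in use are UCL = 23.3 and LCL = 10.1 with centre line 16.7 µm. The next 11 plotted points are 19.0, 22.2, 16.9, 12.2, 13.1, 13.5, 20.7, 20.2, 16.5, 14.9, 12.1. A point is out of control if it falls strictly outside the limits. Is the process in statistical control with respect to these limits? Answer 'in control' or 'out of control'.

in control

All 11 points lie within [10.1, 23.3].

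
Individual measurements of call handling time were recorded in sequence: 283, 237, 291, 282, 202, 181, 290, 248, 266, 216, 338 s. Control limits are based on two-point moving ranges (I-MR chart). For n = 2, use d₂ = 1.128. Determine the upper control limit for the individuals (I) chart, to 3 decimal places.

X̄ = (283 + 237 + 291 + 282 + 202 + 181 + 290 + 248 + 266 + 216 + 338) / 11 = 257.6364
Moving ranges: 46, 54, 9, 80, 21, 109, 42, 18, 50, 122; M̄R̄ = 551.0000 / 10 = 55.1000
UCL = X̄ + 3·M̄R̄/d₂ = 257.6364 + 3 × 55.1000 / 1.128 = 404.1789

404.179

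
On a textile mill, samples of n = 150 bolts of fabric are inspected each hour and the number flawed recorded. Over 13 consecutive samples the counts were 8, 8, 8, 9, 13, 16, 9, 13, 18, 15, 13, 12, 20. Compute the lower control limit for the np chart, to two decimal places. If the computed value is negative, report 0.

2.32

p̄ = Σdᵢ / (k·n) = 162 / (13 × 150) = 0.08308
LCL = np̄ − 3·√(np̄(1−p̄)) = 12.4615 − 3 × 3.3803 = 2.3207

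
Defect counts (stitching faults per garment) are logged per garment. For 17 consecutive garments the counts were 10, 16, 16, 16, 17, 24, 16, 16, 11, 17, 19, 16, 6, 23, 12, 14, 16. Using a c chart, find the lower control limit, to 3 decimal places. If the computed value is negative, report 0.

3.744

c̄ = (10 + 16 + 16 + 16 + 17 + 24 + 16 + 16 + 11 + 17 + 19 + 16 + 6 + 23 + 12 + 14 + 16) / 17 = 265 / 17 = 15.5882
LCL = c̄ − 3√c̄ = 15.5882 − 3 × 3.9482 = 3.7437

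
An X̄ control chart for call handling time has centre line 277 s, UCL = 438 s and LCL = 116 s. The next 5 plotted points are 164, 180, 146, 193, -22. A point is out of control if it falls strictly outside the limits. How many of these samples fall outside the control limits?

Compare each point to [116, 438]: sample 5 = -22 < LCL.

1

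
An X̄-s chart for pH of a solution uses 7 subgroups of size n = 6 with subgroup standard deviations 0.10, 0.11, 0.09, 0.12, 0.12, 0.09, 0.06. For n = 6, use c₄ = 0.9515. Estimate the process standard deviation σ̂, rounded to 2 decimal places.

0.10

s̄ = (0.10 + 0.11 + 0.09 + 0.12 + 0.12 + 0.09 + 0.06) / 7 = 0.0986
σ̂ = s̄ / c₄ = 0.0986 / 0.9515 = 0.1036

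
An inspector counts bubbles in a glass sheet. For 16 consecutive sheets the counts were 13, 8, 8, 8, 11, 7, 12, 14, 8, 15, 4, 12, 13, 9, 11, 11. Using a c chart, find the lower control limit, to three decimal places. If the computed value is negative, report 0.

0.645

c̄ = (13 + 8 + 8 + 8 + 11 + 7 + 12 + 14 + 8 + 15 + 4 + 12 + 13 + 9 + 11 + 11) / 16 = 164 / 16 = 10.2500
LCL = c̄ − 3√c̄ = 10.2500 − 3 × 3.2016 = 0.6453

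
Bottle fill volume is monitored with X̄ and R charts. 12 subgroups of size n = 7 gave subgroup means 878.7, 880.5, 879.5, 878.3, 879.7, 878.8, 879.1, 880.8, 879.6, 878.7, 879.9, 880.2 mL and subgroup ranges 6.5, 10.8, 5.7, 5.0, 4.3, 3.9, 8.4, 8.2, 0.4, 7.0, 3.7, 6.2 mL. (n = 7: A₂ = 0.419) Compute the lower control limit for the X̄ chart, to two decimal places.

X̄̄ = (878.7 + 880.5 + 879.5 + 878.3 + 879.7 + 878.8 + 879.1 + 880.8 + 879.6 + 878.7 + 879.9 + 880.2) / 12 = 10553.8000 / 12 = 879.4833
R̄ = (6.5 + 10.8 + 5.7 + 5.0 + 4.3 + 3.9 + 8.4 + 8.2 + 0.4 + 7.0 + 3.7 + 6.2) / 12 = 70.1000 / 12 = 5.8417
LCL = X̄̄ − A₂·R̄ = 879.4833 − 0.419 × 5.8417 = 877.0357

877.04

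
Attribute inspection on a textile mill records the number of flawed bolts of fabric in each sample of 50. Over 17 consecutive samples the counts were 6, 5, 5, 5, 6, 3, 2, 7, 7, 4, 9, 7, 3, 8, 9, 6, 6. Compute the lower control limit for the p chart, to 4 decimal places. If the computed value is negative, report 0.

0.0000

p̄ = Σdᵢ / (k·n) = 98 / (17 × 50) = 0.11529
LCL = p̄ − 3·√(p̄(1−p̄)/n) = 0.11529 − 3 × 0.04517 = -0.02021 → 0 (negative, so LCL = 0)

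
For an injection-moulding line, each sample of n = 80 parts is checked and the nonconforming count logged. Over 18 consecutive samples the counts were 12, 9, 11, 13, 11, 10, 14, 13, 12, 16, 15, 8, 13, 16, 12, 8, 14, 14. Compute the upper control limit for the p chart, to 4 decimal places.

0.2744

p̄ = Σdᵢ / (k·n) = 221 / (18 × 80) = 0.15347
UCL = p̄ + 3·√(p̄(1−p̄)/n) = 0.15347 + 3 × √(0.15347×0.84653/80) = 0.15347 + 3 × 0.04030 = 0.27437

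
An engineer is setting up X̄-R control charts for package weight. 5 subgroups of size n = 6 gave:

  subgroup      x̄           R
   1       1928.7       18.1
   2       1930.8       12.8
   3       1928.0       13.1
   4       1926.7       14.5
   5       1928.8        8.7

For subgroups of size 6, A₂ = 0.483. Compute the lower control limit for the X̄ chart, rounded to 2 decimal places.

1922.11

X̄̄ = (1928.7 + 1930.8 + 1928.0 + 1926.7 + 1928.8) / 5 = 9643.0000 / 5 = 1928.6000
R̄ = (18.1 + 12.8 + 13.1 + 14.5 + 8.7) / 5 = 67.2000 / 5 = 13.4400
LCL = X̄̄ − A₂·R̄ = 1928.6000 − 0.483 × 13.4400 = 1922.1085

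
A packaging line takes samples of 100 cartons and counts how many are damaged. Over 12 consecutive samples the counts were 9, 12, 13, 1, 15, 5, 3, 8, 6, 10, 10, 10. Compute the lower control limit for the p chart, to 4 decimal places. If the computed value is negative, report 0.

p̄ = Σdᵢ / (k·n) = 102 / (12 × 100) = 0.08500
LCL = p̄ − 3·√(p̄(1−p̄)/n) = 0.08500 − 3 × 0.02789 = 0.00134

0.0013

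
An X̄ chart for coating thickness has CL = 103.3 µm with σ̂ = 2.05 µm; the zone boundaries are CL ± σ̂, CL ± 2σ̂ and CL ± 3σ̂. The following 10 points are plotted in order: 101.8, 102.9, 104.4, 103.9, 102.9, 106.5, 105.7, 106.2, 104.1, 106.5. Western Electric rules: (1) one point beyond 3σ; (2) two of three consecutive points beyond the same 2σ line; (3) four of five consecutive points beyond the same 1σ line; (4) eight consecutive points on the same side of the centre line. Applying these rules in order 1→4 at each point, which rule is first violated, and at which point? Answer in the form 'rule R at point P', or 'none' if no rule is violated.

Zone of each point (C = within 1σ̂, B = 1σ̂–2σ̂, A = 2σ̂–3σ̂, * = beyond 3σ̂; sign = side of CL): 1:-C, 2:-C, 3:+C, 4:+C, 5:-C, 6:+B, 7:+B, 8:+B, 9:+C, 10:+B
Rule 3 (four of five consecutive points beyond the same 1σ limit) is satisfied at point 10.

rule 3 at point 10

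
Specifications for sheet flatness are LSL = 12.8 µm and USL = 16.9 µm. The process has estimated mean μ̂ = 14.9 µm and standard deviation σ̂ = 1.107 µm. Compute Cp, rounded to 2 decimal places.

Cp = (USL − LSL) / (6σ̂) = (16.9 − 12.8) / (6 × 1.107) = 4.1000 / 6.6420 = 0.6173

0.62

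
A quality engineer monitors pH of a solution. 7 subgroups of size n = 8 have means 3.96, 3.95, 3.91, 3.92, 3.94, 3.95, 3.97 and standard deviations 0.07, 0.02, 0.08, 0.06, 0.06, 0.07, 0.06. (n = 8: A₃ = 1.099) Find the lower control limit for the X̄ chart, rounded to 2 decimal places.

3.88

X̄̄ = (3.96 + 3.95 + 3.91 + 3.92 + 3.94 + 3.95 + 3.97) / 7 = 3.9429
s̄ = (0.07 + 0.02 + 0.08 + 0.06 + 0.06 + 0.07 + 0.06) / 7 = 0.0600
LCL = X̄̄ − A₃·s̄ = 3.9429 − 1.099 × 0.0600 = 3.8769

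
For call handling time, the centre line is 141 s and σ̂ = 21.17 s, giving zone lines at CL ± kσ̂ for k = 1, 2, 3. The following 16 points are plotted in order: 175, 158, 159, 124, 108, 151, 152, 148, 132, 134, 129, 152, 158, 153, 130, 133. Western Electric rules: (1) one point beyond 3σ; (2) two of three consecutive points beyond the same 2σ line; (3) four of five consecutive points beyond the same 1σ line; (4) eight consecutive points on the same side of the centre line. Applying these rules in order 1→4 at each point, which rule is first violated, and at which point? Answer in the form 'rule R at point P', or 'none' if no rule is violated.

none

Zone of each point (C = within 1σ̂, B = 1σ̂–2σ̂, A = 2σ̂–3σ̂, * = beyond 3σ̂; sign = side of CL): 1:+B, 2:+C, 3:+C, 4:-C, 5:-B, 6:+C, 7:+C, 8:+C, 9:-C, 10:-C, 11:-C, 12:+C, 13:+C, 14:+C, 15:-C, 16:-C
No rule fires across all 16 points.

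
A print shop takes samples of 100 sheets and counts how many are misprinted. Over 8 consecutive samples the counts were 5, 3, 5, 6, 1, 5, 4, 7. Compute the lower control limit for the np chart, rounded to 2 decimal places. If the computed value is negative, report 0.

0.00

p̄ = Σdᵢ / (k·n) = 36 / (8 × 100) = 0.04500
LCL = np̄ − 3·√(np̄(1−p̄)) = 4.5000 − 3 × 2.0730 = -1.7191 → 0 (negative, so LCL = 0)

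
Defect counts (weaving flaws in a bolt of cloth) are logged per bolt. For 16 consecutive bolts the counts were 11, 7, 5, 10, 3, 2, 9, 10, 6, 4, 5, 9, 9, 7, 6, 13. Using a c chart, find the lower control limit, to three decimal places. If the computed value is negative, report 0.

c̄ = (11 + 7 + 5 + 10 + 3 + 2 + 9 + 10 + 6 + 4 + 5 + 9 + 9 + 7 + 6 + 13) / 16 = 116 / 16 = 7.2500
LCL = c̄ − 3√c̄ = 7.2500 − 3 × 2.6926 = -0.8277 → 0 (cannot be negative)

0.000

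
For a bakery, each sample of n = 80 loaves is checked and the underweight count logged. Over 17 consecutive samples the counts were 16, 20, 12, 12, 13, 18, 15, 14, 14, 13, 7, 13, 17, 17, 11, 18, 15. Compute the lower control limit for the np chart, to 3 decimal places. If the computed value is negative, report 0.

p̄ = Σdᵢ / (k·n) = 245 / (17 × 80) = 0.18015
LCL = np̄ − 3·√(np̄(1−p̄)) = 14.4118 − 3 × 3.4374 = 4.0996

4.100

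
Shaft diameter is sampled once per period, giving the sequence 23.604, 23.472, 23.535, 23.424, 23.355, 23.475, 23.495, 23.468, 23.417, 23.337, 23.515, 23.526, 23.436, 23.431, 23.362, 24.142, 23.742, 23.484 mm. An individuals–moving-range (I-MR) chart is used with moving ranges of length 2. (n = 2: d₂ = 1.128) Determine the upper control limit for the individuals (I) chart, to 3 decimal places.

23.898

X̄ = (23.604 + 23.472 + 23.535 + 23.424 + 23.355 + 23.475 + 23.495 + 23.468 + 23.417 + 23.337 + 23.515 + 23.526 + 23.436 + 23.431 + 23.362 + 24.142 + 23.742 + 23.484) / 18 = 23.5122
Moving ranges: 0.132, 0.063, 0.111, 0.069, 0.120, 0.020, 0.027, 0.051, 0.080, 0.178, 0.011, 0.090, 0.005, 0.069, 0.780, 0.400, 0.258; M̄R̄ = 2.4640 / 17 = 0.1449
UCL = X̄ + 3·M̄R̄/d₂ = 23.5122 + 3 × 0.1449 / 1.128 = 23.8977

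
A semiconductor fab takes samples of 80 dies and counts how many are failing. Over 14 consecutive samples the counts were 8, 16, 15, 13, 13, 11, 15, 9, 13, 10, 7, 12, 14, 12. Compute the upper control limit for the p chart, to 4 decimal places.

p̄ = Σdᵢ / (k·n) = 168 / (14 × 80) = 0.15000
UCL = p̄ + 3·√(p̄(1−p̄)/n) = 0.15000 + 3 × √(0.15000×0.85000/80) = 0.15000 + 3 × 0.03992 = 0.26977

0.2698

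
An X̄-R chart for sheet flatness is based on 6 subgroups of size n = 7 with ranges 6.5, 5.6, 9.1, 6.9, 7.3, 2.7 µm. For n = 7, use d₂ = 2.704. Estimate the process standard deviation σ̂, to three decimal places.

R̄ = (6.5 + 5.6 + 9.1 + 6.9 + 7.3 + 2.7) / 6 = 6.3500
σ̂ = R̄ / d₂ = 6.3500 / 2.704 = 2.3484

2.348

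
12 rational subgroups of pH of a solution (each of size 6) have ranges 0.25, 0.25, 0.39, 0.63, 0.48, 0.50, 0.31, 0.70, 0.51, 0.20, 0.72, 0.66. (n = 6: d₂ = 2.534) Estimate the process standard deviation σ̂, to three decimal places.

R̄ = (0.25 + 0.25 + 0.39 + 0.63 + 0.48 + 0.50 + 0.31 + 0.70 + 0.51 + 0.20 + 0.72 + 0.66) / 12 = 0.4667
σ̂ = R̄ / d₂ = 0.4667 / 2.534 = 0.1842

0.184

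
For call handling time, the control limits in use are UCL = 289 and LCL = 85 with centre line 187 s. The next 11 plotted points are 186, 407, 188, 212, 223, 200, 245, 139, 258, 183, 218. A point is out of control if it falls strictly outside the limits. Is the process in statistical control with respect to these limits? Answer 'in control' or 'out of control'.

Compare each point to [85, 289]: sample 2 = 407 > UCL.

out of control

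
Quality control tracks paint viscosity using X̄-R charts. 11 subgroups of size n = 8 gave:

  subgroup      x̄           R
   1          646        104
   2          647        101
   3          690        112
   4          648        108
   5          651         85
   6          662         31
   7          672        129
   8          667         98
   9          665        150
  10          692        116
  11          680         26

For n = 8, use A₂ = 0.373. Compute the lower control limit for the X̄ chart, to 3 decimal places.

629.511

X̄̄ = (646 + 647 + 690 + 648 + 651 + 662 + 672 + 667 + 665 + 692 + 680) / 11 = 7320.0000 / 11 = 665.4545
R̄ = (104 + 101 + 112 + 108 + 85 + 31 + 129 + 98 + 150 + 116 + 26) / 11 = 1060.0000 / 11 = 96.3636
LCL = X̄̄ − A₂·R̄ = 665.4545 − 0.373 × 96.3636 = 629.5109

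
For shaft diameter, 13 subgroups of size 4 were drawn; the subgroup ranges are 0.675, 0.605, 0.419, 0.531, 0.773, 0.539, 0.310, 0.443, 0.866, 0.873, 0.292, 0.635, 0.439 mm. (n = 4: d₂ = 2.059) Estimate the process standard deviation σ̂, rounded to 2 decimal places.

R̄ = (0.675 + 0.605 + 0.419 + 0.531 + 0.773 + 0.539 + 0.310 + 0.443 + 0.866 + 0.873 + 0.292 + 0.635 + 0.439) / 13 = 0.5692
σ̂ = R̄ / d₂ = 0.5692 / 2.059 = 0.2765

0.28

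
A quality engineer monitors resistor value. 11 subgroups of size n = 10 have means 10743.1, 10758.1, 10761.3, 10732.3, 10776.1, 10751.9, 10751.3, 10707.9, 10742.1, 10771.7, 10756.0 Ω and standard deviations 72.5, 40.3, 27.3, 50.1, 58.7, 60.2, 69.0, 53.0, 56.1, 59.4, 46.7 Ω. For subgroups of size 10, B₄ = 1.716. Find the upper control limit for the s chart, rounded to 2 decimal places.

92.55

s̄ = (72.5 + 40.3 + 27.3 + 50.1 + 58.7 + 60.2 + 69.0 + 53.0 + 56.1 + 59.4 + 46.7) / 11 = 53.9364
UCL_s = B₄·s̄ = 1.716 × 53.9364 = 92.5548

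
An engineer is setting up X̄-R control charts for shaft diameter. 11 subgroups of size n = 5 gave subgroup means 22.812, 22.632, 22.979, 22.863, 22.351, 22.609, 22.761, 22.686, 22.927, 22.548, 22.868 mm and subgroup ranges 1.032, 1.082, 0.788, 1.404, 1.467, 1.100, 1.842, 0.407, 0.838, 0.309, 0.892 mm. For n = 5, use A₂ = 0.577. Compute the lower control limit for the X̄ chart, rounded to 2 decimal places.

X̄̄ = (22.812 + 22.632 + 22.979 + 22.863 + 22.351 + 22.609 + 22.761 + 22.686 + 22.927 + 22.548 + 22.868) / 11 = 250.0360 / 11 = 22.7305
R̄ = (1.032 + 1.082 + 0.788 + 1.404 + 1.467 + 1.100 + 1.842 + 0.407 + 0.838 + 0.309 + 0.892) / 11 = 11.1610 / 11 = 1.0146
LCL = X̄̄ − A₂·R̄ = 22.7305 − 0.577 × 1.0146 = 22.1451

22.15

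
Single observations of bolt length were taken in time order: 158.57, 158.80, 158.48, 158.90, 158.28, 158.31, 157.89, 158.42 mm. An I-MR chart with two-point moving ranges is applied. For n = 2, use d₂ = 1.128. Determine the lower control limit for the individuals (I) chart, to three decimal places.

X̄ = (158.57 + 158.80 + 158.48 + 158.90 + 158.28 + 158.31 + 157.89 + 158.42) / 8 = 158.4563
Moving ranges: 0.23, 0.32, 0.42, 0.62, 0.03, 0.42, 0.53; M̄R̄ = 2.5700 / 7 = 0.3671
LCL = X̄ − 3·M̄R̄/d₂ = 158.4563 − 3 × 0.3671 / 1.128 = 157.4798

157.480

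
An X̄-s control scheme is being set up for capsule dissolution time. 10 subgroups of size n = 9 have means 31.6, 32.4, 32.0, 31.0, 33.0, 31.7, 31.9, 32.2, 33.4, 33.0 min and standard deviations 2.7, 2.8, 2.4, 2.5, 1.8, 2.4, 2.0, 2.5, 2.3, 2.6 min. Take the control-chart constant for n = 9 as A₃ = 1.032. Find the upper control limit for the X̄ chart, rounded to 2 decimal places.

34.70

X̄̄ = (31.6 + 32.4 + 32.0 + 31.0 + 33.0 + 31.7 + 31.9 + 32.2 + 33.4 + 33.0) / 10 = 32.2200
s̄ = (2.7 + 2.8 + 2.4 + 2.5 + 1.8 + 2.4 + 2.0 + 2.5 + 2.3 + 2.6) / 10 = 2.4000
UCL = X̄̄ + A₃·s̄ = 32.2200 + 1.032 × 2.4000 = 34.6968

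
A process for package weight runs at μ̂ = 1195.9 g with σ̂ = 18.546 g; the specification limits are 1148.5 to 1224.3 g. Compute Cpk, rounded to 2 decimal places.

0.51

Cpu = (USL − μ̂) / (3σ̂) = (1224.3 − 1195.9) / (3 × 18.546) = 0.5104; Cpl = (μ̂ − LSL) / (3σ̂) = (1195.9 − 1148.5) / (3 × 18.546) = 0.8519; Cpk = min(Cpu, Cpl) = 0.5104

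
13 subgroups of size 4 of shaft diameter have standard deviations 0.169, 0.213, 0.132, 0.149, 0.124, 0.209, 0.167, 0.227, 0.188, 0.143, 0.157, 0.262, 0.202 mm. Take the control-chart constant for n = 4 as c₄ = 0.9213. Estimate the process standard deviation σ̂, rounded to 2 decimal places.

s̄ = (0.169 + 0.213 + 0.132 + 0.149 + 0.124 + 0.209 + 0.167 + 0.227 + 0.188 + 0.143 + 0.157 + 0.262 + 0.202) / 13 = 0.1802
σ̂ = s̄ / c₄ = 0.1802 / 0.9213 = 0.1955

0.20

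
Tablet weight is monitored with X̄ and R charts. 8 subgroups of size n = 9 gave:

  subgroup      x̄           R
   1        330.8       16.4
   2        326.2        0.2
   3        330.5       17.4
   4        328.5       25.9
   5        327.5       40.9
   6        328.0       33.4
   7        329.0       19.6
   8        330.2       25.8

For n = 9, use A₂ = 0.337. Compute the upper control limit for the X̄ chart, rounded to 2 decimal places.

X̄̄ = (330.8 + 326.2 + 330.5 + 328.5 + 327.5 + 328.0 + 329.0 + 330.2) / 8 = 2630.7000 / 8 = 328.8375
R̄ = (16.4 + 0.2 + 17.4 + 25.9 + 40.9 + 33.4 + 19.6 + 25.8) / 8 = 179.6000 / 8 = 22.4500
UCL = X̄̄ + A₂·R̄ = 328.8375 + 0.337 × 22.4500 = 336.4031

336.40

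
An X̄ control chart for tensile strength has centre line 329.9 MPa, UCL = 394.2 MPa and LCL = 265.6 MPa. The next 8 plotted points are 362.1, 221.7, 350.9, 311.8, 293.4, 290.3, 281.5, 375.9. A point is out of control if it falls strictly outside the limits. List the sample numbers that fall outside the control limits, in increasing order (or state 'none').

2

Compare each point to [265.6, 394.2]: sample 2 = 221.7 < LCL.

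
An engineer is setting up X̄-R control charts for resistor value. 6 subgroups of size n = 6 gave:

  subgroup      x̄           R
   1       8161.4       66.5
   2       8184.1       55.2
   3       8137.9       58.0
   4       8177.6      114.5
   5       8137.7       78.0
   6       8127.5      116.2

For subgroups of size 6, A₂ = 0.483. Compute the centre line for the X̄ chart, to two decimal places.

X̄̄ = (8161.4 + 8184.1 + 8137.9 + 8177.6 + 8137.7 + 8127.5) / 6 = 48926.2000 / 6 = 8154.3667
CL = X̄̄ = 8154.3667

8154.37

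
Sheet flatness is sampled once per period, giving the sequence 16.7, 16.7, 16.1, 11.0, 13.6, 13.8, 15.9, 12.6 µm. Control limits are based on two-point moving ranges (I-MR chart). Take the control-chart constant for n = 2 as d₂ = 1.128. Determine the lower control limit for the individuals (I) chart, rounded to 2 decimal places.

X̄ = (16.7 + 16.7 + 16.1 + 11.0 + 13.6 + 13.8 + 15.9 + 12.6) / 8 = 14.5500
Moving ranges: 0.0, 0.6, 5.1, 2.6, 0.2, 2.1, 3.3; M̄R̄ = 13.9000 / 7 = 1.9857
LCL = X̄ − 3·M̄R̄/d₂ = 14.5500 − 3 × 1.9857 / 1.128 = 9.2688

9.27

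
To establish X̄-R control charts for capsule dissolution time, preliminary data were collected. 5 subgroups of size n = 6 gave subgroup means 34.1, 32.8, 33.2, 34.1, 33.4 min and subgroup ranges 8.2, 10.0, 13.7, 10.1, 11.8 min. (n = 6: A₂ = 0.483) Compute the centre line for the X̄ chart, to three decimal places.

X̄̄ = (34.1 + 32.8 + 33.2 + 34.1 + 33.4) / 5 = 167.6000 / 5 = 33.5200
CL = X̄̄ = 33.5200

33.520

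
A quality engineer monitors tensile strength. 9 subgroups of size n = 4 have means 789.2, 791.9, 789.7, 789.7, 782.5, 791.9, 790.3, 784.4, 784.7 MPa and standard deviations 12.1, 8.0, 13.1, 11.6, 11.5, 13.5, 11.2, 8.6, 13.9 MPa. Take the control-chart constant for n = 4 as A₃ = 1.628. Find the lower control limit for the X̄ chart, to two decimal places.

769.53

X̄̄ = (789.2 + 791.9 + 789.7 + 789.7 + 782.5 + 791.9 + 790.3 + 784.4 + 784.7) / 9 = 788.2556
s̄ = (12.1 + 8.0 + 13.1 + 11.6 + 11.5 + 13.5 + 11.2 + 8.6 + 13.9) / 9 = 11.5000
LCL = X̄̄ − A₃·s̄ = 788.2556 − 1.628 × 11.5000 = 769.5336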